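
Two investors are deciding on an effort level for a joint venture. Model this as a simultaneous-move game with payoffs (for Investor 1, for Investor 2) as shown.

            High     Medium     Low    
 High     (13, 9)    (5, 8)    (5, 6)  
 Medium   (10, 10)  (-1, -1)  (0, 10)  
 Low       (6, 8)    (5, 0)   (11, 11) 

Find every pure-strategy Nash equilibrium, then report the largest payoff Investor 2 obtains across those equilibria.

Both High is a pure NE (Investor 1: 13 ≥ 10; Investor 2: 9 ≥ 8). Investor 2 gets 9.
Both Low is a pure NE (Investor 1: 11 ≥ 5; Investor 2: 11 ≥ 8). Investor 2 gets 11.
Every other cell has a profitable deviation for at least one player. Highest of {9, 11} is 11.

11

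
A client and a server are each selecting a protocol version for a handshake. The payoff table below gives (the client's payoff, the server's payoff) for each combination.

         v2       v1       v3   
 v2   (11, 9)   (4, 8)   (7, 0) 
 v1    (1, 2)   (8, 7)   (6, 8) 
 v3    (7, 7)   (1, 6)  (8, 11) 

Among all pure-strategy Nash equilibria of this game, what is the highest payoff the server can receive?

Both v2 is a pure NE (the client: 11 ≥ 7; the server: 9 ≥ 8). The server gets 9.
Both v3 is a pure NE (the client: 8 ≥ 7; the server: 11 ≥ 7). The server gets 11.
Every other cell has a profitable deviation for at least one player. Highest of {9, 11} is 11.

11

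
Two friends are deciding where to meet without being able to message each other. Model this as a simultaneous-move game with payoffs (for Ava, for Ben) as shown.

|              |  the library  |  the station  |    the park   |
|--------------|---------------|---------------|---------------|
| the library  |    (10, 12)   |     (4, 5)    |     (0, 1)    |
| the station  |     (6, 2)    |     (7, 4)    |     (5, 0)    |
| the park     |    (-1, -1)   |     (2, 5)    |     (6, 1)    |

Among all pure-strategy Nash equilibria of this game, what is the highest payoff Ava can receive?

Both the library is a pure NE (Ava: 10 ≥ 6; Ben: 12 ≥ 5). Ava gets 10.
Both the station is a pure NE (Ava: 7 ≥ 4; Ben: 4 ≥ 2). Ava gets 7.
Every other cell has a profitable deviation for at least one player. Highest of {10, 7} is 10.

10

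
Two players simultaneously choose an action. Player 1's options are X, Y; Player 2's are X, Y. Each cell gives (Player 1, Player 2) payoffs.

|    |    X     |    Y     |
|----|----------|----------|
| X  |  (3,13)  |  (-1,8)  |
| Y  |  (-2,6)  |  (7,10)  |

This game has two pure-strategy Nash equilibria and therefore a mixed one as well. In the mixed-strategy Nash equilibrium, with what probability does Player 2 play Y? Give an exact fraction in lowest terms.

5/13

Player 2's mix q on X must make Player 1 indifferent between X and Y.
Player 1's payoff from X: 3q + (-1)(1−q). From Y: (-2)q + 7(1−q).
Set equal: 5q = 8(1−q) → q = 8/13.
Probability on Y is 1 − 8/13 = 5/13.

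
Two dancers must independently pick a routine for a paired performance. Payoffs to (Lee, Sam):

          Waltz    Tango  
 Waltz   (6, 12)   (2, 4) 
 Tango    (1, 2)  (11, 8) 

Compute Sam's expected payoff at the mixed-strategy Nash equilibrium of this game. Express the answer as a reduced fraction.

44/7

Lee mixes with probability p on Waltz, chosen so Sam is indifferent: 12p + 2(1−p) = 4p + 8(1−p) gives p = 3/7.
Sam's expected payoff is 12·3/7 + 2·4/7 = 44/7.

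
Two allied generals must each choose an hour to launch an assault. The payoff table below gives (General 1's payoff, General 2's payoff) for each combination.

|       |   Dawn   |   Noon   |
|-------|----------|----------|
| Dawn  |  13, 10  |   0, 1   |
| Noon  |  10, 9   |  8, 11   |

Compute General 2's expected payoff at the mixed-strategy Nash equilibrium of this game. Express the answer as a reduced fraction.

101/11

General 1 mixes with probability p on Dawn, chosen so General 2 is indifferent: 10p + 9(1−p) = 1p + 11(1−p) gives p = 2/11.
General 2's expected payoff is 10·2/11 + 9·9/11 = 101/11.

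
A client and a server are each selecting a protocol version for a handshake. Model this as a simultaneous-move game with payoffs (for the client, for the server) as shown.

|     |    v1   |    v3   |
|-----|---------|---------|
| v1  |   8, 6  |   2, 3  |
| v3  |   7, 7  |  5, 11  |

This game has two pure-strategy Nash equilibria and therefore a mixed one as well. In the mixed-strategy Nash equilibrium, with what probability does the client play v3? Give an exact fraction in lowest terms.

3/7

The client's mix p on v1 must make the server indifferent between v1 and v3.
The server's payoff from v1: 6p + 7(1−p). From v3: 3p + 11(1−p).
Set equal: 3p = 4(1−p) → p = 4/7.
Probability on v3 is 1 − 4/7 = 3/7.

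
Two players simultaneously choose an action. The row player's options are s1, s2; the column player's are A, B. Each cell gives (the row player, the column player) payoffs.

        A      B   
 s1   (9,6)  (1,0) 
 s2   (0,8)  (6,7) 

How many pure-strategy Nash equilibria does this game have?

1

(s1, A): the row player gets 9 (best alternative 0); the column player gets 6 (best alternative 0). Neither deviates — NE.
(s2, B) is not a NE: the column player would switch to A (8 > 7).
No other cell survives both best-response checks, so there is 1 pure NE.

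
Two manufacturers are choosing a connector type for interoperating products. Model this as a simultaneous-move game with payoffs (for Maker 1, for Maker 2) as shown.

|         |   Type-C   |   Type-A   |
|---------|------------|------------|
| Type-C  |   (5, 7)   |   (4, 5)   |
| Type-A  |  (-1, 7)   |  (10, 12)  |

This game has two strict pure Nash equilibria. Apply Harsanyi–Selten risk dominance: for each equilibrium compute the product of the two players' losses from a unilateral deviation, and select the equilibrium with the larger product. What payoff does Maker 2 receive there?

At both Type-C: Maker 1 loses 5 − (-1) = 6 by deviating; Maker 2 loses 7 − 5 = 2. Product = 6·2 = 12.
At both Type-A: Maker 1 loses 10 − 4 = 6 by deviating; Maker 2 loses 12 − 7 = 5. Product = 6·5 = 30.
30 > 12, so both Type-A is risk-dominant. Maker 2's payoff there is 12.

12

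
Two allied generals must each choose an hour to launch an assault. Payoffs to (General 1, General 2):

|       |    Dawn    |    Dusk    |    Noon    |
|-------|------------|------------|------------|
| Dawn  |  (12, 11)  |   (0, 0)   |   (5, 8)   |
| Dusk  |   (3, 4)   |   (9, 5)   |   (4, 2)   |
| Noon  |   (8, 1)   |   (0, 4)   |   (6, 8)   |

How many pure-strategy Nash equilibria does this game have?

3

Both Dawn: General 1 gets 12 (best alternative 8); General 2 gets 11 (best alternative 8). Neither deviates — NE.
Both Dusk: General 1 gets 9 (best alternative 0); General 2 gets 5 (best alternative 4). Neither deviates — NE.
Both Noon: General 1 gets 6 (best alternative 5); General 2 gets 8 (best alternative 4). Neither deviates — NE.
(Dusk, Noon) is not a NE: General 1 would switch to Noon (6 > 4).
No other cell survives both best-response checks, so there are 3 pure NE.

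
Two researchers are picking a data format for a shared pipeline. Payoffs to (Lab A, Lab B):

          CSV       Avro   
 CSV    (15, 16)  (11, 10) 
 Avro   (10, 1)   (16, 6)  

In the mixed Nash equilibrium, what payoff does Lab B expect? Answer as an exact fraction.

86/11

Lab A mixes with probability p on CSV, chosen so Lab B is indifferent: 16p + 1(1−p) = 10p + 6(1−p) gives p = 5/11.
Lab B's expected payoff is 16·5/11 + 1·6/11 = 86/11.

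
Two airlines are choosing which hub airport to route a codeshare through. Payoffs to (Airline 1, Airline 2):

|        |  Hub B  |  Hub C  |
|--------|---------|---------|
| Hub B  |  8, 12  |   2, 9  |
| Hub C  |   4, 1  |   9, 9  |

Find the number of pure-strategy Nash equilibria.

2

Both Hub B: Airline 1 gets 8 (best alternative 4); Airline 2 gets 12 (best alternative 9). Neither deviates — NE.
Both Hub C: Airline 1 gets 9 (best alternative 2); Airline 2 gets 9 (best alternative 1). Neither deviates — NE.
(Hub C, Hub B) is not a NE: Airline 1 would switch to Hub B (8 > 4).
No other cell survives both best-response checks, so there are 2 pure NE.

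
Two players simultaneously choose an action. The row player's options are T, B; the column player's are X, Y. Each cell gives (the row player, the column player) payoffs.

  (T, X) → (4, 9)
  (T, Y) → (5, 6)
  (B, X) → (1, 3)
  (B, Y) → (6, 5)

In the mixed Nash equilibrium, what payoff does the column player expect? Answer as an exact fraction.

The row player mixes with probability p on T, chosen so the column player is indifferent: 9p + 3(1−p) = 6p + 5(1−p) gives p = 2/5.
The column player's expected payoff is 9·2/5 + 3·3/5 = 27/5.

27/5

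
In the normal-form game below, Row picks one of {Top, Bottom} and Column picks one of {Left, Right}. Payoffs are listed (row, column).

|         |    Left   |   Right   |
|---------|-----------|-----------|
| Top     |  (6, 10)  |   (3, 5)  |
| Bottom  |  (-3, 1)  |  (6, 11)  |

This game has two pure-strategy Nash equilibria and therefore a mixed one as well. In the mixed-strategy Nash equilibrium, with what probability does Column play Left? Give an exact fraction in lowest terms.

1/4

Column's mix q on Left must make Row indifferent between Top and Bottom.
Row's payoff from Top: 6q + 3(1−q). From Bottom: (-3)q + 6(1−q).
Set equal: 9q = 3(1−q) → q = 3/12 = 1/4.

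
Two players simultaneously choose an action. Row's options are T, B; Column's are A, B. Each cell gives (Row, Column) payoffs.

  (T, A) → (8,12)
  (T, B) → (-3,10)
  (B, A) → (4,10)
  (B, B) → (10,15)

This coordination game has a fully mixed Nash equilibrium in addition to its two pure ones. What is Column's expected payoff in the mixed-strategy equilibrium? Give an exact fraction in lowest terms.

Row mixes with probability p on T, chosen so Column is indifferent: 12p + 10(1−p) = 10p + 15(1−p) gives p = 5/7.
Column's expected payoff is 12·5/7 + 10·2/7 = 80/7.

80/7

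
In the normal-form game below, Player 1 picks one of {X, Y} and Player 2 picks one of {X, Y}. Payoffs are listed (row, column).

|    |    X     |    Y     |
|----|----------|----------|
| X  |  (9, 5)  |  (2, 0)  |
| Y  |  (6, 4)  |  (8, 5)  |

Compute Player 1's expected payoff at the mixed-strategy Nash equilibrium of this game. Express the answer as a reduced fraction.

20/3

Player 2 mixes with probability q on X, chosen so Player 1 is indifferent: 9q + 2(1−q) = 6q + 8(1−q) gives q = 2/3.
Player 1's expected payoff (from either row, since indifferent) is 9·2/3 + 2·1/3 = 20/3.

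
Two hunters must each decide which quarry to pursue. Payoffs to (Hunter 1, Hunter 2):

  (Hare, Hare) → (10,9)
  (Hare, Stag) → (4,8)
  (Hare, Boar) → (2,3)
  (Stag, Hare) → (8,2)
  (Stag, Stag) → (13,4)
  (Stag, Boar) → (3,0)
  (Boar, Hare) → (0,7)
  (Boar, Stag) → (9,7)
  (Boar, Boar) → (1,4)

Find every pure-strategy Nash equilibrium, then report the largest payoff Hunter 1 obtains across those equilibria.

13

Both Hare is a pure NE (Hunter 1: 10 ≥ 8; Hunter 2: 9 ≥ 8). Hunter 1 gets 10.
Both Stag is a pure NE (Hunter 1: 13 ≥ 9; Hunter 2: 4 ≥ 2). Hunter 1 gets 13.
Every other cell has a profitable deviation for at least one player. Highest of {10, 13} is 13.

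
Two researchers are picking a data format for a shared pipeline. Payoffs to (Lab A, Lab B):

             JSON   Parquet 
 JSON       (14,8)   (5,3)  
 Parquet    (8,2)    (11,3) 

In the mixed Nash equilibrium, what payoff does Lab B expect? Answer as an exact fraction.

Lab A mixes with probability p on JSON, chosen so Lab B is indifferent: 8p + 2(1−p) = 3p + 3(1−p) gives p = 1/6.
Lab B's expected payoff is 8·1/6 + 2·5/6 = 3.

3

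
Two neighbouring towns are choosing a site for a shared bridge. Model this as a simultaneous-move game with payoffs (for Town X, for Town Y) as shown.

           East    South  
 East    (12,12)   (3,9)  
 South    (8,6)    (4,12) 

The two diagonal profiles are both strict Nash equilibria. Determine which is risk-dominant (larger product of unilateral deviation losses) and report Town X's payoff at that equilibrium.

At both East: Town X loses 12 − 8 = 4 by deviating; Town Y loses 12 − 9 = 3. Product = 4·3 = 12.
At both South: Town X loses 4 − 3 = 1 by deviating; Town Y loses 12 − 6 = 6. Product = 1·6 = 6.
12 > 6, so both East is risk-dominant. Town X's payoff there is 12.

12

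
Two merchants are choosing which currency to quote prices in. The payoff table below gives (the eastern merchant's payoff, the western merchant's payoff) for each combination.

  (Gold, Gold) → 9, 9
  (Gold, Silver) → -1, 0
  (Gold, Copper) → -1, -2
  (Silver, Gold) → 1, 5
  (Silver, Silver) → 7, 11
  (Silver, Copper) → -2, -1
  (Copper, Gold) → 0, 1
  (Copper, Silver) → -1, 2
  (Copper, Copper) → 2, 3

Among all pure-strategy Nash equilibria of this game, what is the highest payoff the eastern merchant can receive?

9

Both Gold is a pure NE (the eastern merchant: 9 ≥ 1; the western merchant: 9 ≥ 0). The eastern merchant gets 9.
Both Silver is a pure NE (the eastern merchant: 7 ≥ -1; the western merchant: 11 ≥ 5). The eastern merchant gets 7.
Both Copper is a pure NE (the eastern merchant: 2 ≥ -1; the western merchant: 3 ≥ 2). The eastern merchant gets 2.
Every other cell has a profitable deviation for at least one player. Highest of {9, 7, 2} is 9.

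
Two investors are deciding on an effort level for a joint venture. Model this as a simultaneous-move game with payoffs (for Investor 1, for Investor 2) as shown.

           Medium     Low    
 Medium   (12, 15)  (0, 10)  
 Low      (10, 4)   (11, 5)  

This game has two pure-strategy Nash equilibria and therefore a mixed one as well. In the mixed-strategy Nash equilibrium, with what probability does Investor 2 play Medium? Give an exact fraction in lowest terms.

11/13

Investor 2's mix q on Medium must make Investor 1 indifferent between Medium and Low.
Investor 1's payoff from Medium: 12q + 0(1−q). From Low: 10q + 11(1−q).
Set equal: 2q = 11(1−q) → q = 11/13.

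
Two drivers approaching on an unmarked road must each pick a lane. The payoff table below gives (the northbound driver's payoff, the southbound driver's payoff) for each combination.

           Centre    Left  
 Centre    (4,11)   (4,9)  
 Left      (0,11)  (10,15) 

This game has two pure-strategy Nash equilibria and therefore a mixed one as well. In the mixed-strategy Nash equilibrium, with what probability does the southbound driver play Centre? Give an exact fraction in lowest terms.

3/5

The southbound driver's mix q on Centre must make the northbound driver indifferent between Centre and Left.
The northbound driver's payoff from Centre: 4q + 4(1−q). From Left: 0q + 10(1−q).
Set equal: 4q = 6(1−q) → q = 6/10 = 3/5.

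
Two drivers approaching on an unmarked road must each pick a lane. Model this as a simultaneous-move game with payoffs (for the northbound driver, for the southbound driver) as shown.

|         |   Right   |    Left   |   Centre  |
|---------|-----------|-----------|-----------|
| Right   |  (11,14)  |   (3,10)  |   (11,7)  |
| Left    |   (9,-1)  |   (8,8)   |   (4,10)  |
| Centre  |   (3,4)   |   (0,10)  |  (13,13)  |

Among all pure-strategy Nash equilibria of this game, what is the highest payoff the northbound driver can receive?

13

Both Right is a pure NE (the northbound driver: 11 ≥ 9; the southbound driver: 14 ≥ 10). The northbound driver gets 11.
Both Centre is a pure NE (the northbound driver: 13 ≥ 11; the southbound driver: 13 ≥ 10). The northbound driver gets 13.
Every other cell has a profitable deviation for at least one player. Highest of {11, 13} is 13.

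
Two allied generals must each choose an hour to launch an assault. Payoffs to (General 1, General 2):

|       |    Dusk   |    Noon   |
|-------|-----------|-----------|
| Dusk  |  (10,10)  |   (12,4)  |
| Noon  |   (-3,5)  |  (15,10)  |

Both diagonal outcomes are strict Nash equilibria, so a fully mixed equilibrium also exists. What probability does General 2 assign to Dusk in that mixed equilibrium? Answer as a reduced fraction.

3/16

General 2's mix q on Dusk must make General 1 indifferent between Dusk and Noon.
General 1's payoff from Dusk: 10q + 12(1−q). From Noon: (-3)q + 15(1−q).
Set equal: 13q = 3(1−q) → q = 3/16.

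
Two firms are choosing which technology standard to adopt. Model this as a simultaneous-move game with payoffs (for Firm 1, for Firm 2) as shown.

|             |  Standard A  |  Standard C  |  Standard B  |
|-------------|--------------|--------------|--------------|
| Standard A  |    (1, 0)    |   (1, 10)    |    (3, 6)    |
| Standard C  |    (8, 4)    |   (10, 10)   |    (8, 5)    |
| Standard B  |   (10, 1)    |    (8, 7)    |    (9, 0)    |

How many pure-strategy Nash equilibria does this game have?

Both Standard C: Firm 1 gets 10 (best alternative 8); Firm 2 gets 10 (best alternative 5). Neither deviates — NE.
Both Standard B is not a NE: Firm 2 would switch to Standard C (7 > 0).
No other cell survives both best-response checks, so there is 1 pure NE.

1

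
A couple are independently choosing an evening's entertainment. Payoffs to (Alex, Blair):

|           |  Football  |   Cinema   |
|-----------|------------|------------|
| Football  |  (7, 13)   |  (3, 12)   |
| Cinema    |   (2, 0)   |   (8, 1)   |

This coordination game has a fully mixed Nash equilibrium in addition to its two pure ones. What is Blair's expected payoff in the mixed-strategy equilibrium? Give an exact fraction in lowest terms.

Alex mixes with probability p on Football, chosen so Blair is indifferent: 13p + 0(1−p) = 12p + 1(1−p) gives p = 1/2.
Blair's expected payoff is 13·1/2 + 0·1/2 = 13/2.

13/2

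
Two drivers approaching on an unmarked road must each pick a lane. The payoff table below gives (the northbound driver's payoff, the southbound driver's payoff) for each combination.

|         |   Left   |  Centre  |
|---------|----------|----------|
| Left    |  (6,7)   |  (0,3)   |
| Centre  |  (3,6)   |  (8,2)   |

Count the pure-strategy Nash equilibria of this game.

Both Left: the northbound driver gets 6 (best alternative 3); the southbound driver gets 7 (best alternative 3). Neither deviates — NE.
Both Centre is not a NE: the southbound driver would switch to Left (6 > 2).
No other cell survives both best-response checks, so there is 1 pure NE.

1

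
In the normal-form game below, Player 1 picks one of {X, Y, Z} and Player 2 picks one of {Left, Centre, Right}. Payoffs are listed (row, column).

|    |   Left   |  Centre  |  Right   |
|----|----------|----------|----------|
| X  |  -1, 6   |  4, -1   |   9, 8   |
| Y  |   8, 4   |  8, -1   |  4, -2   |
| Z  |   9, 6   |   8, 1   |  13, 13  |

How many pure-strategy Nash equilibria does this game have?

1

(Z, Right): Player 1 gets 13 (best alternative 9); Player 2 gets 13 (best alternative 6). Neither deviates — NE.
(Y, Centre) is not a NE: Player 2 would switch to Left (4 > -1).
No other cell survives both best-response checks, so there is 1 pure NE.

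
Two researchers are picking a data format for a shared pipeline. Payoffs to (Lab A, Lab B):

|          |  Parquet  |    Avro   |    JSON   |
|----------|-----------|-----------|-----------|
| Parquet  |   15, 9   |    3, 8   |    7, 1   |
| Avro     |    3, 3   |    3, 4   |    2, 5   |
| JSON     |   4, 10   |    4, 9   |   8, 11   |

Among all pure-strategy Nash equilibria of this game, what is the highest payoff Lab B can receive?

Both Parquet is a pure NE (Lab A: 15 ≥ 4; Lab B: 9 ≥ 8). Lab B gets 9.
Both JSON is a pure NE (Lab A: 8 ≥ 7; Lab B: 11 ≥ 10). Lab B gets 11.
Every other cell has a profitable deviation for at least one player. Highest of {9, 11} is 11.

11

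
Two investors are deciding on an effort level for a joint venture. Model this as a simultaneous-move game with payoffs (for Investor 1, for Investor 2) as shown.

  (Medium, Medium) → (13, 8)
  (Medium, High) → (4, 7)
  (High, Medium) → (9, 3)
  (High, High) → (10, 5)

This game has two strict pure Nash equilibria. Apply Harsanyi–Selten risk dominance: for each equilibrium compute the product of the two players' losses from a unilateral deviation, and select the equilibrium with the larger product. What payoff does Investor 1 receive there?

At both Medium: Investor 1 loses 13 − 9 = 4 by deviating; Investor 2 loses 8 − 7 = 1. Product = 4·1 = 4.
At both High: Investor 1 loses 10 − 4 = 6 by deviating; Investor 2 loses 5 − 3 = 2. Product = 6·2 = 12.
12 > 4, so both High is risk-dominant. Investor 1's payoff there is 10.

10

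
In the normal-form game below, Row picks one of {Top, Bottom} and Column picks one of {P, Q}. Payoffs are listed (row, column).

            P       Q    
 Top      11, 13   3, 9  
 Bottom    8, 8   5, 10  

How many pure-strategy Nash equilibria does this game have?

2

(Top, P): Row gets 11 (best alternative 8); Column gets 13 (best alternative 9). Neither deviates — NE.
(Bottom, Q): Row gets 5 (best alternative 3); Column gets 10 (best alternative 8). Neither deviates — NE.
(Top, Q) is not a NE: Row would switch to Bottom (5 > 3).
No other cell survives both best-response checks, so there are 2 pure NE.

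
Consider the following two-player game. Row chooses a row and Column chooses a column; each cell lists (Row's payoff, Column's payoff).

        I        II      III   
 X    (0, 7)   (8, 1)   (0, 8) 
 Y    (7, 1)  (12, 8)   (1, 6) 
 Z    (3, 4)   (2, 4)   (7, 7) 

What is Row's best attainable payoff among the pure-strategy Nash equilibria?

(Y, II) is a pure NE (Row: 12 ≥ 8; Column: 8 ≥ 6). Row gets 12.
(Z, III) is a pure NE (Row: 7 ≥ 1; Column: 7 ≥ 4). Row gets 7.
Every other cell has a profitable deviation for at least one player. Highest of {12, 7} is 12.

12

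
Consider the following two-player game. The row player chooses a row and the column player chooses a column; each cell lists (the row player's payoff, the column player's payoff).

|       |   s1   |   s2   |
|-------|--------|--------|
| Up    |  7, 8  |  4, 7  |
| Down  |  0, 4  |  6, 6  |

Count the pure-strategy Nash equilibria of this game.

(Up, s1): the row player gets 7 (best alternative 0); the column player gets 8 (best alternative 7). Neither deviates — NE.
(Down, s2): the row player gets 6 (best alternative 4); the column player gets 6 (best alternative 4). Neither deviates — NE.
(Up, s2) is not a NE: the row player would switch to Down (6 > 4).
No other cell survives both best-response checks, so there are 2 pure NE.

2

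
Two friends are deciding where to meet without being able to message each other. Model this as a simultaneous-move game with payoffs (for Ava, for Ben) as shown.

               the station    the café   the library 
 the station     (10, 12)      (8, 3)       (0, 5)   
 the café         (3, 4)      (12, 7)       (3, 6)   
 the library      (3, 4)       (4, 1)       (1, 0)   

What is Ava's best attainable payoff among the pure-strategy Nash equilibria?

Both the station is a pure NE (Ava: 10 ≥ 3; Ben: 12 ≥ 5). Ava gets 10.
Both the café is a pure NE (Ava: 12 ≥ 8; Ben: 7 ≥ 6). Ava gets 12.
Every other cell has a profitable deviation for at least one player. Highest of {10, 12} is 12.

12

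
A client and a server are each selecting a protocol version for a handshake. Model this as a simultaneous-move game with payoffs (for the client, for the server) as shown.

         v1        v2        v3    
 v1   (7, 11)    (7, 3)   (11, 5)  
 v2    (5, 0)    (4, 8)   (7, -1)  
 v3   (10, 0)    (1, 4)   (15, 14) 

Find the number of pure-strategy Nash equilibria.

Both v3: the client gets 15 (best alternative 11); the server gets 14 (best alternative 4). Neither deviates — NE.
Both v1 is not a NE: the client would switch to v3 (10 > 7).
No other cell survives both best-response checks, so there is 1 pure NE.

1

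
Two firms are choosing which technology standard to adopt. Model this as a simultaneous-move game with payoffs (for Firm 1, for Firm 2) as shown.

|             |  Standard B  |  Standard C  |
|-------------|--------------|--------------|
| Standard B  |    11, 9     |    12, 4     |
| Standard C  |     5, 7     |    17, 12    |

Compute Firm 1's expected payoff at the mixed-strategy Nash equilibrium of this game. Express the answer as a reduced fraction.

Firm 2 mixes with probability q on Standard B, chosen so Firm 1 is indifferent: 11q + 12(1−q) = 5q + 17(1−q) gives q = 5/11.
Firm 1's expected payoff (from either row, since indifferent) is 11·5/11 + 12·6/11 = 127/11.

127/11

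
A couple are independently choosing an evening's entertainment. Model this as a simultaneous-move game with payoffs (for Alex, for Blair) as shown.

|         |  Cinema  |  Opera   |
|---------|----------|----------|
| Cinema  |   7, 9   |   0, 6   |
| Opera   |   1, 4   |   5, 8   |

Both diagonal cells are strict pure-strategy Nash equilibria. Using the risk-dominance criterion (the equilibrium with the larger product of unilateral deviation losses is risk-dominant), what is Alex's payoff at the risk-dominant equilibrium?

At both Cinema: Alex loses 7 − 1 = 6 by deviating; Blair loses 9 − 6 = 3. Product = 6·3 = 18.
At both Opera: Alex loses 5 − 0 = 5 by deviating; Blair loses 8 − 4 = 4. Product = 5·4 = 20.
20 > 18, so both Opera is risk-dominant. Alex's payoff there is 5.

5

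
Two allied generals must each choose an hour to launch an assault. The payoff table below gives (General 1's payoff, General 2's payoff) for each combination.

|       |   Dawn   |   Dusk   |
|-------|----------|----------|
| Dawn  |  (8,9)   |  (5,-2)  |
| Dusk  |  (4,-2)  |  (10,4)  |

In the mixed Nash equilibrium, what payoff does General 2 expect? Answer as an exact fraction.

32/17

General 1 mixes with probability p on Dawn, chosen so General 2 is indifferent: 9p + (-2)(1−p) = (-2)p + 4(1−p) gives p = 6/17.
General 2's expected payoff is 9·6/17 + (-2)·11/17 = 32/17.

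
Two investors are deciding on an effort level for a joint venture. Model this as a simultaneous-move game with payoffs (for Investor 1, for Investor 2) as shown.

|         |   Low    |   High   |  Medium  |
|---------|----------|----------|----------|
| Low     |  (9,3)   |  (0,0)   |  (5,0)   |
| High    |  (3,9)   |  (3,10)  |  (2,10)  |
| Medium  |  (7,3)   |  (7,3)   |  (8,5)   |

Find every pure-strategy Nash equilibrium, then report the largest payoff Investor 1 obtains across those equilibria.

9

Both Low is a pure NE (Investor 1: 9 ≥ 7; Investor 2: 3 ≥ 0). Investor 1 gets 9.
Both Medium is a pure NE (Investor 1: 8 ≥ 5; Investor 2: 5 ≥ 3). Investor 1 gets 8.
Every other cell has a profitable deviation for at least one player. Highest of {9, 8} is 9.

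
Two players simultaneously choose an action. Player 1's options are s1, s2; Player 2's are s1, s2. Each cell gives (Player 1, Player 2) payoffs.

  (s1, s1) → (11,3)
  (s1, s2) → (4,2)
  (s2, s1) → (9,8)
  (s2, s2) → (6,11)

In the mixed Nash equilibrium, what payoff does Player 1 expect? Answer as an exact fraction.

Player 2 mixes with probability q on s1, chosen so Player 1 is indifferent: 11q + 4(1−q) = 9q + 6(1−q) gives q = 1/2.
Player 1's expected payoff (from either row, since indifferent) is 11·1/2 + 4·1/2 = 15/2.

15/2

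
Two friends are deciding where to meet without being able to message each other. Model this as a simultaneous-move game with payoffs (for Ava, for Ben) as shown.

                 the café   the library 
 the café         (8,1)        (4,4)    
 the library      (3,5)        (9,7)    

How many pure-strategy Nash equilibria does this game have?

Both the library: Ava gets 9 (best alternative 4); Ben gets 7 (best alternative 5). Neither deviates — NE.
Both the café is not a NE: Ben would switch to the library (4 > 1).
No other cell survives both best-response checks, so there is 1 pure NE.

1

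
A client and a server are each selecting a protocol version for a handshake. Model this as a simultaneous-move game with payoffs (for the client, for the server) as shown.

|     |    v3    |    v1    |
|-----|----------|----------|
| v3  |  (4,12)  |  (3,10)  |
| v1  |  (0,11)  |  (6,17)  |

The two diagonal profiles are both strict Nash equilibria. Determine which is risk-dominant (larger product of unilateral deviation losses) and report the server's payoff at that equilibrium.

17

At both v3: the client loses 4 − 0 = 4 by deviating; the server loses 12 − 10 = 2. Product = 4·2 = 8.
At both v1: the client loses 6 − 3 = 3 by deviating; the server loses 17 − 11 = 6. Product = 3·6 = 18.
18 > 8, so both v1 is risk-dominant. The server's payoff there is 17.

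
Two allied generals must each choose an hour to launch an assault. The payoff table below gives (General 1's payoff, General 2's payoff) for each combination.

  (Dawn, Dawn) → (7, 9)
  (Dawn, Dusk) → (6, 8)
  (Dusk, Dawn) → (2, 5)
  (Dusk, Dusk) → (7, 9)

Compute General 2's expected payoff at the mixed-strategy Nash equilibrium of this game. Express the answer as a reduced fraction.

41/5

General 1 mixes with probability p on Dawn, chosen so General 2 is indifferent: 9p + 5(1−p) = 8p + 9(1−p) gives p = 4/5.
General 2's expected payoff is 9·4/5 + 5·1/5 = 41/5.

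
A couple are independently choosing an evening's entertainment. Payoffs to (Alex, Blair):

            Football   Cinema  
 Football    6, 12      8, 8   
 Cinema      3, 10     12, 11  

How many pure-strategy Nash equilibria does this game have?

2

Both Football: Alex gets 6 (best alternative 3); Blair gets 12 (best alternative 8). Neither deviates — NE.
Both Cinema: Alex gets 12 (best alternative 8); Blair gets 11 (best alternative 10). Neither deviates — NE.
(Football, Cinema) is not a NE: Alex would switch to Cinema (12 > 8).
No other cell survives both best-response checks, so there are 2 pure NE.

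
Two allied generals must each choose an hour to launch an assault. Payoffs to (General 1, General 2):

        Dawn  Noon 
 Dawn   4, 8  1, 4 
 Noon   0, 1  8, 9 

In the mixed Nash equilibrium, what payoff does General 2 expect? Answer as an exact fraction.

General 1 mixes with probability p on Dawn, chosen so General 2 is indifferent: 8p + 1(1−p) = 4p + 9(1−p) gives p = 2/3.
General 2's expected payoff is 8·2/3 + 1·1/3 = 17/3.

17/3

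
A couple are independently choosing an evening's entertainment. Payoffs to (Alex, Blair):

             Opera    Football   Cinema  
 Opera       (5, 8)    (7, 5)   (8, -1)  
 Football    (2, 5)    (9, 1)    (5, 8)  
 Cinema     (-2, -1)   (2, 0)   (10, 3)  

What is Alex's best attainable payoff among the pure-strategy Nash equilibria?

10

Both Opera is a pure NE (Alex: 5 ≥ 2; Blair: 8 ≥ 5). Alex gets 5.
Both Cinema is a pure NE (Alex: 10 ≥ 8; Blair: 3 ≥ 0). Alex gets 10.
Every other cell has a profitable deviation for at least one player. Highest of {5, 10} is 10.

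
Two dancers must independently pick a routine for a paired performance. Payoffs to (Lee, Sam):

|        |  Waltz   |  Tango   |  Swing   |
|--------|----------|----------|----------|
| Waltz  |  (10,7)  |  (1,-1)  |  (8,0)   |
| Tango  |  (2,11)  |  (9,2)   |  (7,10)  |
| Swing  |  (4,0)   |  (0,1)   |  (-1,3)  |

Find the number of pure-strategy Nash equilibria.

1

Both Waltz: Lee gets 10 (best alternative 4); Sam gets 7 (best alternative 0). Neither deviates — NE.
Both Tango is not a NE: Sam would switch to Waltz (11 > 2).
No other cell survives both best-response checks, so there is 1 pure NE.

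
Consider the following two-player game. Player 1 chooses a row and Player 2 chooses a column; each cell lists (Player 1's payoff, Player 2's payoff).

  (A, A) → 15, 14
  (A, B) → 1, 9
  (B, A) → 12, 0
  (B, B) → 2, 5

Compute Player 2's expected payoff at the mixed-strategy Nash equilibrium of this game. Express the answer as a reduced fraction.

7

Player 1 mixes with probability p on A, chosen so Player 2 is indifferent: 14p + 0(1−p) = 9p + 5(1−p) gives p = 1/2.
Player 2's expected payoff is 14·1/2 + 0·1/2 = 7.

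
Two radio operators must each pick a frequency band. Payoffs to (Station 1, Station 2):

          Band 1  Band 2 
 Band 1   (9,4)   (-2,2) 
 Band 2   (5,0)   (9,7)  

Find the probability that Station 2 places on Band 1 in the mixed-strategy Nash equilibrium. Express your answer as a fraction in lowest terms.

Station 2's mix q on Band 1 must make Station 1 indifferent between Band 1 and Band 2.
Station 1's payoff from Band 1: 9q + (-2)(1−q). From Band 2: 5q + 9(1−q).
Set equal: 4q = 11(1−q) → q = 11/15.

11/15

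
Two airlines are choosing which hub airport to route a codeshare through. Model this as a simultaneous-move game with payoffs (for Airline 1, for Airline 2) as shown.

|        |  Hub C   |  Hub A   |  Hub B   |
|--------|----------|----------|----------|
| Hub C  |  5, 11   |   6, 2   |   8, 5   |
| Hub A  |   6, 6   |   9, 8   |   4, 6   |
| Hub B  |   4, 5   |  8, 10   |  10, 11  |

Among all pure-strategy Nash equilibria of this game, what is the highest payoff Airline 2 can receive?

11

Both Hub A is a pure NE (Airline 1: 9 ≥ 8; Airline 2: 8 ≥ 6). Airline 2 gets 8.
Both Hub B is a pure NE (Airline 1: 10 ≥ 8; Airline 2: 11 ≥ 10). Airline 2 gets 11.
Every other cell has a profitable deviation for at least one player. Highest of {8, 11} is 11.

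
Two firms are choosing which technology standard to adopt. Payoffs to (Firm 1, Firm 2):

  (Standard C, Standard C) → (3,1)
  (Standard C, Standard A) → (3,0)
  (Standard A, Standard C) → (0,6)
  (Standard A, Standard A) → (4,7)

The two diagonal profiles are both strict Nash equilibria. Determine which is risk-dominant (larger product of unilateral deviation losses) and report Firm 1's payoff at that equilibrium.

At both Standard C: Firm 1 loses 3 − 0 = 3 by deviating; Firm 2 loses 1 − 0 = 1. Product = 3·1 = 3.
At both Standard A: Firm 1 loses 4 − 3 = 1 by deviating; Firm 2 loses 7 − 6 = 1. Product = 1·1 = 1.
3 > 1, so both Standard C is risk-dominant. Firm 1's payoff there is 3.

3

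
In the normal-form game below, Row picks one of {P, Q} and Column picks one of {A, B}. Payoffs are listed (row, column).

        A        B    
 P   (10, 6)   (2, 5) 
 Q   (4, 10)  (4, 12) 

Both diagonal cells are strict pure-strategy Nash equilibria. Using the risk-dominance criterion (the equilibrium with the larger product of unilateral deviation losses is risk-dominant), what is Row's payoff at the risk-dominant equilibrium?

10

At (P, A): Row loses 10 − 4 = 6 by deviating; Column loses 6 − 5 = 1. Product = 6·1 = 6.
At (Q, B): Row loses 4 − 2 = 2 by deviating; Column loses 12 − 10 = 2. Product = 2·2 = 4.
6 > 4, so (P, A) is risk-dominant. Row's payoff there is 10.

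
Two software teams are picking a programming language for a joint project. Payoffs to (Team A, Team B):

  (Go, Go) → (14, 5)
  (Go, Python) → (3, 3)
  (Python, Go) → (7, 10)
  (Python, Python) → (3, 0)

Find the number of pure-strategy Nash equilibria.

Both Go: Team A gets 14 (best alternative 7); Team B gets 5 (best alternative 3). Neither deviates — NE.
Both Python is not a NE: Team B would switch to Go (10 > 0).
No other cell survives both best-response checks, so there is 1 pure NE.

1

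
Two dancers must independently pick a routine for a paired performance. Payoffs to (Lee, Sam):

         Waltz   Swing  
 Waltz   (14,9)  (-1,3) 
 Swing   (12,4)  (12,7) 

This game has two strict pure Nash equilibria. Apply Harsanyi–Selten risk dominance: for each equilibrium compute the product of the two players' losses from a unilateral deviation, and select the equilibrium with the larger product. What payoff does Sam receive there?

7

At both Waltz: Lee loses 14 − 12 = 2 by deviating; Sam loses 9 − 3 = 6. Product = 2·6 = 12.
At both Swing: Lee loses 12 − (-1) = 13 by deviating; Sam loses 7 − 4 = 3. Product = 13·3 = 39.
39 > 12, so both Swing is risk-dominant. Sam's payoff there is 7.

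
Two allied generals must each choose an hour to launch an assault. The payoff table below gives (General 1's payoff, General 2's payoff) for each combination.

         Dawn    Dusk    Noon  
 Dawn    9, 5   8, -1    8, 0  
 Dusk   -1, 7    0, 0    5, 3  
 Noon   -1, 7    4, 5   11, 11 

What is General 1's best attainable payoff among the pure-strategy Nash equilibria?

Both Dawn is a pure NE (General 1: 9 ≥ -1; General 2: 5 ≥ 0). General 1 gets 9.
Both Noon is a pure NE (General 1: 11 ≥ 8; General 2: 11 ≥ 7). General 1 gets 11.
Every other cell has a profitable deviation for at least one player. Highest of {9, 11} is 11.

11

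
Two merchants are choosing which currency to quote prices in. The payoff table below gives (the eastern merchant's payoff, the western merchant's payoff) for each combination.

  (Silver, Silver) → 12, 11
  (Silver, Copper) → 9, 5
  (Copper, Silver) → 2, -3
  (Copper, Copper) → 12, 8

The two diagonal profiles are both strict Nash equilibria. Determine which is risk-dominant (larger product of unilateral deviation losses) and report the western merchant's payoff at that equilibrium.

11

At both Silver: the eastern merchant loses 12 − 2 = 10 by deviating; the western merchant loses 11 − 5 = 6. Product = 10·6 = 60.
At both Copper: the eastern merchant loses 12 − 9 = 3 by deviating; the western merchant loses 8 − (-3) = 11. Product = 3·11 = 33.
60 > 33, so both Silver is risk-dominant. The western merchant's payoff there is 11.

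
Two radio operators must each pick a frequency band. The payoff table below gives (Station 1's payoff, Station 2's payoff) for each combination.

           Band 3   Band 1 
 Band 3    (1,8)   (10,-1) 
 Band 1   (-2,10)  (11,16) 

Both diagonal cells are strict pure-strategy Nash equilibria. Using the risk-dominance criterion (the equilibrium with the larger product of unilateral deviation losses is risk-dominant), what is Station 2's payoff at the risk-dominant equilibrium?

8

At both Band 3: Station 1 loses 1 − (-2) = 3 by deviating; Station 2 loses 8 − (-1) = 9. Product = 3·9 = 27.
At both Band 1: Station 1 loses 11 − 10 = 1 by deviating; Station 2 loses 16 − 10 = 6. Product = 1·6 = 6.
27 > 6, so both Band 3 is risk-dominant. Station 2's payoff there is 8.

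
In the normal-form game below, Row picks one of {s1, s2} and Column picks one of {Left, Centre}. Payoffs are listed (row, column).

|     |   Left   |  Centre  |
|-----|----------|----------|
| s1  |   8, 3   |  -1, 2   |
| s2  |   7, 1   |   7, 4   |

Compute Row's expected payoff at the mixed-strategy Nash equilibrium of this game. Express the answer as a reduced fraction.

Column mixes with probability q on Left, chosen so Row is indifferent: 8q + (-1)(1−q) = 7q + 7(1−q) gives q = 8/9.
Row's expected payoff (from either row, since indifferent) is 8·8/9 + (-1)·1/9 = 7.

7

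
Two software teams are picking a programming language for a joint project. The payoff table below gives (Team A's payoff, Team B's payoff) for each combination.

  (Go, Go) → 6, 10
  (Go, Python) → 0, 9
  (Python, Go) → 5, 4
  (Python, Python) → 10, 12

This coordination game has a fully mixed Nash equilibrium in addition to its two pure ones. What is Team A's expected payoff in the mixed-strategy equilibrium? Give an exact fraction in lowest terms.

60/11

Team B mixes with probability q on Go, chosen so Team A is indifferent: 6q + 0(1−q) = 5q + 10(1−q) gives q = 10/11.
Team A's expected payoff (from either row, since indifferent) is 6·10/11 + 0·1/11 = 60/11.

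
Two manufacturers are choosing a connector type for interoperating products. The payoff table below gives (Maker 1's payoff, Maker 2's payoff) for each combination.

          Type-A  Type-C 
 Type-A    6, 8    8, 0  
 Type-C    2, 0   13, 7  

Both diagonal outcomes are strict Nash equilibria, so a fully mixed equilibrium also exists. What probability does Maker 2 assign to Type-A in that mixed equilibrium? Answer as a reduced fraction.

Maker 2's mix q on Type-A must make Maker 1 indifferent between Type-A and Type-C.
Maker 1's payoff from Type-A: 6q + 8(1−q). From Type-C: 2q + 13(1−q).
Set equal: 4q = 5(1−q) → q = 5/9.

5/9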